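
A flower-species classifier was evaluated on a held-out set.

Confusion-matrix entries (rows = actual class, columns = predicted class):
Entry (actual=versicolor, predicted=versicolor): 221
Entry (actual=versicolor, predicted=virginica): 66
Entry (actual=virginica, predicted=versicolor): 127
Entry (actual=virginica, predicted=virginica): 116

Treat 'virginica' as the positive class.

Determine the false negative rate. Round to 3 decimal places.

FNR = FN/(FN+TP) = 127/(127+116) = 0.523

0.523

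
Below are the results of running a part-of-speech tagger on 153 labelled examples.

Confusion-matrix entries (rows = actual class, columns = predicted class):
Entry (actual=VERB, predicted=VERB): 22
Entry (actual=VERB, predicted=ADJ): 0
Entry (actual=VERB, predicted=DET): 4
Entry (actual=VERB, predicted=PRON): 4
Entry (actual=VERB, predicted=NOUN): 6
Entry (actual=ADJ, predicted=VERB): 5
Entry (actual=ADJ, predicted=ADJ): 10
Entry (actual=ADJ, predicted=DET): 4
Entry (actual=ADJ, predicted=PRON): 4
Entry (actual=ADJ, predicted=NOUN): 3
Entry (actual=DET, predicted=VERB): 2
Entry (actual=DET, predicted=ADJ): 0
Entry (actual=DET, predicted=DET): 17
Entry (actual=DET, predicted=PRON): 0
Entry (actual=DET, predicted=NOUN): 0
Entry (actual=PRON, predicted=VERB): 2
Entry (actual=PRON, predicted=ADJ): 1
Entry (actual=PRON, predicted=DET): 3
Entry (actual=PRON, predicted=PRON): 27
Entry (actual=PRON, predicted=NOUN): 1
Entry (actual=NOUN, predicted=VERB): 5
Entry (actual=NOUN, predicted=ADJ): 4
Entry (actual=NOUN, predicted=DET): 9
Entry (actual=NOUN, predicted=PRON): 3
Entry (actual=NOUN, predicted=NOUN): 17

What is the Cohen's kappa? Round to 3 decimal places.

Observed agreement pₒ = trace/N = 93/153 = 0.6078
Expected agreement pₑ = Σ (rowᵢ·colᵢ)/N² = (36·36 + 26·15 + 19·37 + 34·38 + 38·27)/153² = 0.2011
κ = (pₒ − pₑ)/(1 − pₑ) = (0.6078 − 0.2011)/(1 − 0.2011) = 0.509

0.509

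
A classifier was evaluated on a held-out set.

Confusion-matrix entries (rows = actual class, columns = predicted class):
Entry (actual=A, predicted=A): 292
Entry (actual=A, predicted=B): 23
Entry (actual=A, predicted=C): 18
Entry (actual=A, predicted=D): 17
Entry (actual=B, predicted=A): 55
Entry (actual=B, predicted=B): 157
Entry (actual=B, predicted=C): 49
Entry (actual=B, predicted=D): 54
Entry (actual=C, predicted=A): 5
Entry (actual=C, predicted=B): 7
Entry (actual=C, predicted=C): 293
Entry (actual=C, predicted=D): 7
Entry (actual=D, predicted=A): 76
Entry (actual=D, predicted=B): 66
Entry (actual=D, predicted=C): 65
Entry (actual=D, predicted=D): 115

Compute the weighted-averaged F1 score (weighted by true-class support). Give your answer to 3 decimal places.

0.638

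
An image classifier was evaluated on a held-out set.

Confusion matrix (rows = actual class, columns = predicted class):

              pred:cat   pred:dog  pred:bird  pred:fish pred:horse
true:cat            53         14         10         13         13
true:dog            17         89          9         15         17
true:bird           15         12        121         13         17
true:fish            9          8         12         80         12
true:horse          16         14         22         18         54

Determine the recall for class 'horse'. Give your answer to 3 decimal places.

0.435

recall = TP/(TP+FN).
horse: TP=54, FN=16+14+22+18=70 → 54/124 = 0.4355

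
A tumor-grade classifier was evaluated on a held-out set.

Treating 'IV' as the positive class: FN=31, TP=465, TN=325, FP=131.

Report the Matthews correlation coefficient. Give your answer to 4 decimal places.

MCC = (TP·TN − FP·FN) / √((TP+FP)(TP+FN)(TN+FP)(TN+FN))
Numerator = 465·325 − 131·31 = 147064
Denominator = √(596·496·456·356) = √47989118976 = 219064.1892
MCC = 147064 / 219064.1892 = 0.6713

0.6713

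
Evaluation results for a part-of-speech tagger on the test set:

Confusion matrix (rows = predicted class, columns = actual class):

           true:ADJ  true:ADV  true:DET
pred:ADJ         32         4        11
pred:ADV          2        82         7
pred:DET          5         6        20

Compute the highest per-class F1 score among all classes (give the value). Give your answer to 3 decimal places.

0.896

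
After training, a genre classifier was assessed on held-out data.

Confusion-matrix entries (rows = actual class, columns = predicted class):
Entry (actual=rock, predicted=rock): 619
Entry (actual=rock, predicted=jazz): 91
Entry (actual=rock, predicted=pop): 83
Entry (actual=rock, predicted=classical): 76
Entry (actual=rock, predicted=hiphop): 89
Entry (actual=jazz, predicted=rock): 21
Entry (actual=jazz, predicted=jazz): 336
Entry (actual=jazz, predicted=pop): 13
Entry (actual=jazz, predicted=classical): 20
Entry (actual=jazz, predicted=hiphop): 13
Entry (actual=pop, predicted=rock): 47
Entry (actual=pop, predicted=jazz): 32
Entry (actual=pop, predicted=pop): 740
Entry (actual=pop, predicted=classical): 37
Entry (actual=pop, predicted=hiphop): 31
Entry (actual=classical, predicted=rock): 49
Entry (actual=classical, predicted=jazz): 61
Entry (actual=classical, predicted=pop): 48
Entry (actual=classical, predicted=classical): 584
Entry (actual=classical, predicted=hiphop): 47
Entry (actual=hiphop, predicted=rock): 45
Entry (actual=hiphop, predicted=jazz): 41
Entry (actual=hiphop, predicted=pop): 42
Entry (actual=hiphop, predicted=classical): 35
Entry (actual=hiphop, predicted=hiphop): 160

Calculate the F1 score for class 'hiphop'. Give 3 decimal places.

0.483

Treat 'hiphop' as positive and all other classes as negative.
F1 score = 2·TP/(2·TP+FP+FN).
hiphop: TP=160, FP=89+13+31+47=180, FN=45+41+42+35=163 → 320/663 = 0.4827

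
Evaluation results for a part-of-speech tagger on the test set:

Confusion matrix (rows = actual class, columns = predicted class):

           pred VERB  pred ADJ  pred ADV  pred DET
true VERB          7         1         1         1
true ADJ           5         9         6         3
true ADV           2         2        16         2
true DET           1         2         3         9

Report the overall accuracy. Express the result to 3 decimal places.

Accuracy = trace / total = (7+9+16+9=41) / 70 = 41/70 = 0.586

0.586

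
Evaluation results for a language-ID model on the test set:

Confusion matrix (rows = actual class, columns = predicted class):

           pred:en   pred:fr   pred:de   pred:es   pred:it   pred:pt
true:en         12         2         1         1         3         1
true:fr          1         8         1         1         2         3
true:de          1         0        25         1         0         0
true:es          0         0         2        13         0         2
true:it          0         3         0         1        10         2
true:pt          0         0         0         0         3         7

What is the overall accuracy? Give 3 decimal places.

Accuracy = trace / total = (12+8+25+13+10+7=75) / 106 = 75/106 = 0.708

0.708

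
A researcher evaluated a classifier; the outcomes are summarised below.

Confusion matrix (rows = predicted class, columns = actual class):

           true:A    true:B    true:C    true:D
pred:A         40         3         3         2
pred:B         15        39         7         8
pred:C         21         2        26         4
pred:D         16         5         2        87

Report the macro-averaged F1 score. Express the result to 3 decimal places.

0.657

Per-class F1 score (2·TP/(2·TP+FP+FN)):
  A: TP=40, FP=3+3+2=8, FN=15+21+16=52 → 80/140 = 0.5714
  B: TP=39, FP=15+7+8=30, FN=3+2+5=10 → 78/118 = 0.6610
  C: TP=26, FP=21+2+4=27, FN=3+7+2=12 → 52/91 = 0.5714
  D: TP=87, FP=16+5+2=23, FN=2+8+4=14 → 174/211 = 0.8246
Macro-F1 score = mean = (0.5714 + 0.6610 + 0.5714 + 0.8246) / 4 = 0.657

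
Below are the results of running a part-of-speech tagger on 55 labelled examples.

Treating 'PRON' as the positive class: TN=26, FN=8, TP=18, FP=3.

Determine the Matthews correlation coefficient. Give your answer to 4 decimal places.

0.6051

MCC = (TP·TN − FP·FN) / √((TP+FP)(TP+FN)(TN+FP)(TN+FN))
Numerator = 18·26 − 3·8 = 444
Denominator = √(21·26·29·34) = √538356 = 733.7275
MCC = 444 / 733.7275 = 0.6051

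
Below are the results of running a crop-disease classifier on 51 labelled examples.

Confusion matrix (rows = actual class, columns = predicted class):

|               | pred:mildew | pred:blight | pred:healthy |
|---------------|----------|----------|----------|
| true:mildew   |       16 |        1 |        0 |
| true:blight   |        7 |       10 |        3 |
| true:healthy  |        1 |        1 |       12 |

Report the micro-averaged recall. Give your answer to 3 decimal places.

0.745

Micro-averaging pools counts across classes: ΣTP=38, ΣFP=13, ΣFN=13.
Micro-recall = TP/(TP+FN) on pooled counts = 0.745 (equals overall accuracy in single-label multiclass).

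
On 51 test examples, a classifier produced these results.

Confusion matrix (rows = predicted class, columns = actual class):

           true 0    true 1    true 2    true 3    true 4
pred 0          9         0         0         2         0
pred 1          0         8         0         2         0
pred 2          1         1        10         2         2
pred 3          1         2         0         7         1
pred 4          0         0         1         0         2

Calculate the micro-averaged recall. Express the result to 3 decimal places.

0.706

Micro-averaging pools counts across classes: ΣTP=36, ΣFP=15, ΣFN=15.
Micro-recall = TP/(TP+FN) on pooled counts = 0.706 (equals overall accuracy in single-label multiclass).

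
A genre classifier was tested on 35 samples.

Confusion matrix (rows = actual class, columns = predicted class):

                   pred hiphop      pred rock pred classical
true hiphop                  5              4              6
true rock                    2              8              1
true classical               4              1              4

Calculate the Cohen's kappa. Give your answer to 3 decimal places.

Observed agreement pₒ = trace/N = 17/35 = 0.4857
Expected agreement pₑ = Σ (rowᵢ·colᵢ)/N² = (15·11 + 11·13 + 9·11)/35² = 0.3322
κ = (pₒ − pₑ)/(1 − pₑ) = (0.4857 − 0.3322)/(1 − 0.3322) = 0.230

0.230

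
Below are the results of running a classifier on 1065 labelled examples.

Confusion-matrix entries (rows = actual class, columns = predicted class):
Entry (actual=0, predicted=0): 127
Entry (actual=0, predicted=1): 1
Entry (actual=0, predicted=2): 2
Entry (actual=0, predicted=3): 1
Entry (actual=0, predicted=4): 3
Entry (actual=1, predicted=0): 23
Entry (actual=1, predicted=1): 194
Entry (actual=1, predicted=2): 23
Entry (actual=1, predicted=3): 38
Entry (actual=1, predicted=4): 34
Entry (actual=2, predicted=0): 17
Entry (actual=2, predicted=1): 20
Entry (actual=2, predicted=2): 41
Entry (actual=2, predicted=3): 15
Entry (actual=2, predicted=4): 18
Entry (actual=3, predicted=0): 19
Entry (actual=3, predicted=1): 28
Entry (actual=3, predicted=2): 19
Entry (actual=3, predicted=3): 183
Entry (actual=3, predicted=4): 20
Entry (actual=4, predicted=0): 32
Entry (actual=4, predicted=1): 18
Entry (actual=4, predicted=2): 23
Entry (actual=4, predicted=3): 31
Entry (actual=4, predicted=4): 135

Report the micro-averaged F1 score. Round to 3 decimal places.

Micro-averaging pools counts across classes: ΣTP=680, ΣFP=385, ΣFN=385.
Micro-F1 score = 2·TP/(2·TP+FP+FN) on pooled counts = 0.638 (equals overall accuracy in single-label multiclass).

0.638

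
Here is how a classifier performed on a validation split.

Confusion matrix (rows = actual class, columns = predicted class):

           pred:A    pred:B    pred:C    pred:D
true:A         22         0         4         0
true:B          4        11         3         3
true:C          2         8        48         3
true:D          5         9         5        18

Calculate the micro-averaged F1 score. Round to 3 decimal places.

0.683

Micro-averaging pools counts across classes: ΣTP=99, ΣFP=46, ΣFN=46.
Micro-F1 score = 2·TP/(2·TP+FP+FN) on pooled counts = 0.683 (equals overall accuracy in single-label multiclass).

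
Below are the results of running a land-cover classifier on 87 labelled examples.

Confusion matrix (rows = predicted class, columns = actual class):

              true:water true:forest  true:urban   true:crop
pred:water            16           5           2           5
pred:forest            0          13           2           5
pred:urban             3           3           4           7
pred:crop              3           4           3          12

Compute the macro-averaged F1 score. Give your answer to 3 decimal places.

0.494

Per-class F1 score (2·TP/(2·TP+FP+FN)):
  water: TP=16, FP=5+2+5=12, FN=0+3+3=6 → 32/50 = 0.6400
  forest: TP=13, FP=0+2+5=7, FN=5+3+4=12 → 26/45 = 0.5778
  urban: TP=4, FP=3+3+7=13, FN=2+2+3=7 → 8/28 = 0.2857
  crop: TP=12, FP=3+4+3=10, FN=5+5+7=17 → 24/51 = 0.4706
Macro-F1 score = mean = (0.6400 + 0.5778 + 0.2857 + 0.4706) / 4 = 0.494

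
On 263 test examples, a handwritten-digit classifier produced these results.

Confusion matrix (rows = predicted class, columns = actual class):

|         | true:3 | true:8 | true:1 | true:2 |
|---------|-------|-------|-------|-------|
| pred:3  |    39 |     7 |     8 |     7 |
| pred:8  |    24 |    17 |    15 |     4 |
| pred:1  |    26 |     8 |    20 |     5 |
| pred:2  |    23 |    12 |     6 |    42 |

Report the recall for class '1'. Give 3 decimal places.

0.408

One-vs-rest for '1': TP = diagonal; FP = other classes predicted '1'; FN = '1' predicted as other.
recall = TP/(TP+FN).
1: TP=20, FN=8+15+6=29 → 20/49 = 0.4082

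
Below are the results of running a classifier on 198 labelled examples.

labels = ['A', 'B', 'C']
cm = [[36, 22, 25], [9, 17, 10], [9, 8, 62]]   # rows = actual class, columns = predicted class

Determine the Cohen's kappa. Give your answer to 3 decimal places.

0.352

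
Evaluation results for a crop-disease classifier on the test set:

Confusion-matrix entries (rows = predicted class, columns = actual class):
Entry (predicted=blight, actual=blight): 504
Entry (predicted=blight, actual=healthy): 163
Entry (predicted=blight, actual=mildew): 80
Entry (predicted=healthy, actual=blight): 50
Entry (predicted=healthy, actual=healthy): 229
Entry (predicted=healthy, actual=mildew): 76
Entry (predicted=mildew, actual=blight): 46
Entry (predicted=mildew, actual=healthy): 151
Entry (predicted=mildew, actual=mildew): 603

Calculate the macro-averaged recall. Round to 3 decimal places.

Per-class recall (TP/(TP+FN)):
  blight: TP=504, FN=50+46=96 → 504/600 = 0.8400
  healthy: TP=229, FN=163+151=314 → 229/543 = 0.4217
  mildew: TP=603, FN=80+76=156 → 603/759 = 0.7945
Macro-recall = mean = (0.8400 + 0.4217 + 0.7945) / 3 = 0.685

0.685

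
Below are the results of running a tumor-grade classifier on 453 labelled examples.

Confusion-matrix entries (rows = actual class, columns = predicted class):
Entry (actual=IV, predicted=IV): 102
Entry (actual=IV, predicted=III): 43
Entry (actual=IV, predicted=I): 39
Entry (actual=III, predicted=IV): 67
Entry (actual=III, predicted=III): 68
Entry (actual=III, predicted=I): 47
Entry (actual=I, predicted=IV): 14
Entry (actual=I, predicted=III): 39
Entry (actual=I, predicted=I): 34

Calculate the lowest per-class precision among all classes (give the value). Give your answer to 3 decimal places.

Per-class precision (TP/(TP+FP)):
  IV: TP=102, FP=67+14=81 → 102/183 = 0.5574
  III: TP=68, FP=43+39=82 → 68/150 = 0.4533
  I: TP=34, FP=39+47=86 → 34/120 = 0.2833
Lowest is class 'I' with precision = 0.283.

0.283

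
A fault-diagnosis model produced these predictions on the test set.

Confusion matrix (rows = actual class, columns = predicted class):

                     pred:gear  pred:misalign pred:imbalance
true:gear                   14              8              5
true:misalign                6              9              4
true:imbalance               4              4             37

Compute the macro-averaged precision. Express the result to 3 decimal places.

Per-class precision (TP/(TP+FP)):
  gear: TP=14, FP=6+4=10 → 14/24 = 0.5833
  misalign: TP=9, FP=8+4=12 → 9/21 = 0.4286
  imbalance: TP=37, FP=5+4=9 → 37/46 = 0.8043
Macro-precision = mean = (0.5833 + 0.4286 + 0.8043) / 3 = 0.605

0.605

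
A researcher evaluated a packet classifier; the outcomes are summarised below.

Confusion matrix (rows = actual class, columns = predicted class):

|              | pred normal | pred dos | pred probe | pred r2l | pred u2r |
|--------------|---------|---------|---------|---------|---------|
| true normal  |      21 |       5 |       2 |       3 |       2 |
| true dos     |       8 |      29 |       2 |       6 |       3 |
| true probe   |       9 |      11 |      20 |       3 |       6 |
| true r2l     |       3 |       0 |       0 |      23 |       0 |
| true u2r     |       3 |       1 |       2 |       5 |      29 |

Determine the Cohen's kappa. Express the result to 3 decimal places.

0.530

Observed agreement pₒ = trace/N = 122/196 = 0.6224
Expected agreement pₑ = Σ (rowᵢ·colᵢ)/N² = (33·44 + 48·46 + 49·26 + 26·40 + 40·40)/196² = 0.1972
κ = (pₒ − pₑ)/(1 − pₑ) = (0.6224 − 0.1972)/(1 − 0.1972) = 0.530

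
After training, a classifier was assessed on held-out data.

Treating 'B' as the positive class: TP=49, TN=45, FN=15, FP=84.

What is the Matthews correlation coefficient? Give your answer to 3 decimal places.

0.116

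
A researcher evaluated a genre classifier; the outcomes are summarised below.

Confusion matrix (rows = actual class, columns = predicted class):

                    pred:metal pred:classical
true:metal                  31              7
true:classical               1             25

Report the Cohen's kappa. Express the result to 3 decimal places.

0.750

Observed agreement pₒ = trace/N = 56/64 = 0.8750
Expected agreement pₑ = Σ (rowᵢ·colᵢ)/N² = (38·32 + 26·32)/64² = 0.5000
κ = (pₒ − pₑ)/(1 − pₑ) = (0.8750 − 0.5000)/(1 − 0.5000) = 0.750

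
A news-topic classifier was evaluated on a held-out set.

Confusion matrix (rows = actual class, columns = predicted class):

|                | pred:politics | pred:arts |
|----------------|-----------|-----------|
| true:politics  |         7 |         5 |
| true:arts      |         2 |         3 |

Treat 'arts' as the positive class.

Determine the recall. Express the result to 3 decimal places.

Recall = TP/(TP+FN) = 3/(3+2) = 3/5 = 0.600

0.600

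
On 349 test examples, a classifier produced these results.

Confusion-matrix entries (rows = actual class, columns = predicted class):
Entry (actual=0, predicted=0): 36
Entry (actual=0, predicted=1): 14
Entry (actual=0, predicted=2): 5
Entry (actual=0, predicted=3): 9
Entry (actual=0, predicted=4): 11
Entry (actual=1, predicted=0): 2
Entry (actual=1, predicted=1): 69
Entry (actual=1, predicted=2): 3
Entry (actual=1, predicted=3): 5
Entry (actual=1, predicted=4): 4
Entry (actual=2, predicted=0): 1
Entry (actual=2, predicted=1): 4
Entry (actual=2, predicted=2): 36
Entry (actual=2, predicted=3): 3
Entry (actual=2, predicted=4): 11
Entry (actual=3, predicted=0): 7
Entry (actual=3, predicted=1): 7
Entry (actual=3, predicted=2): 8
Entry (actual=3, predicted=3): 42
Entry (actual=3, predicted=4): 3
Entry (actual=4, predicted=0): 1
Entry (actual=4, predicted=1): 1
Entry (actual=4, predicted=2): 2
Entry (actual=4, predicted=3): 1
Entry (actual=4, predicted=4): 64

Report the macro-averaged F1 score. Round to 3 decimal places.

Per-class F1 score (2·TP/(2·TP+FP+FN)):
  0: TP=36, FP=2+1+7+1=11, FN=14+5+9+11=39 → 72/122 = 0.5902
  1: TP=69, FP=14+4+7+1=26, FN=2+3+5+4=14 → 138/178 = 0.7753
  2: TP=36, FP=5+3+8+2=18, FN=1+4+3+11=19 → 72/109 = 0.6606
  3: TP=42, FP=9+5+3+1=18, FN=7+7+8+3=25 → 84/127 = 0.6614
  4: TP=64, FP=11+4+11+3=29, FN=1+1+2+1=5 → 128/162 = 0.7901
Macro-F1 score = mean = (0.5902 + 0.7753 + 0.6606 + 0.6614 + 0.7901) / 5 = 0.696

0.696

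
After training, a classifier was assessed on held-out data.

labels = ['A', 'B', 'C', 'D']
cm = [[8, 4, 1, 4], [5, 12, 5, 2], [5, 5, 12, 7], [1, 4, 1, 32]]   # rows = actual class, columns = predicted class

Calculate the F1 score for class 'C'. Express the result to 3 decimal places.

0.500

One-vs-rest for 'C': TP = diagonal; FP = other classes predicted 'C'; FN = 'C' predicted as other.
F1 score = 2·TP/(2·TP+FP+FN).
C: TP=12, FP=1+5+1=7, FN=5+5+7=17 → 24/48 = 0.5000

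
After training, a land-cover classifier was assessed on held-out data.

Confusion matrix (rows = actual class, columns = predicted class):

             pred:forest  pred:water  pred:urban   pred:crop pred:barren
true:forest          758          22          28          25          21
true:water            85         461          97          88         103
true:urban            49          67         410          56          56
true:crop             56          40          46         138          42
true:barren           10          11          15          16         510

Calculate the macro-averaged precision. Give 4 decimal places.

0.6740

Per-class precision (TP/(TP+FP)):
  forest: TP=758, FP=85+49+56+10=200 → 758/958 = 0.79123
  water: TP=461, FP=22+67+40+11=140 → 461/601 = 0.76705
  urban: TP=410, FP=28+97+46+15=186 → 410/596 = 0.68792
  crop: TP=138, FP=25+88+56+16=185 → 138/323 = 0.42724
  barren: TP=510, FP=21+103+56+42=222 → 510/732 = 0.69672
Macro-precision = mean = (0.79123 + 0.76705 + 0.68792 + 0.42724 + 0.69672) / 5 = 0.6740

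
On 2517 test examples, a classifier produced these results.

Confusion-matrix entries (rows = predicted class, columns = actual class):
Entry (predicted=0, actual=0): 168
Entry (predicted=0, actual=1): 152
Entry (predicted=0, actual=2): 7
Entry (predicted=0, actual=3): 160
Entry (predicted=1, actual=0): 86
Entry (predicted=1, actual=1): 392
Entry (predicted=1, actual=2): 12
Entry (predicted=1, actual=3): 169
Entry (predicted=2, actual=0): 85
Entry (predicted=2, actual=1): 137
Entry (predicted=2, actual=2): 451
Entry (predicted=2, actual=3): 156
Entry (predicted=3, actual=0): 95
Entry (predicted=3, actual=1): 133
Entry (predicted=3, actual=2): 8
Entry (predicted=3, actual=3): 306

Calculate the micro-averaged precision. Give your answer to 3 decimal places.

0.523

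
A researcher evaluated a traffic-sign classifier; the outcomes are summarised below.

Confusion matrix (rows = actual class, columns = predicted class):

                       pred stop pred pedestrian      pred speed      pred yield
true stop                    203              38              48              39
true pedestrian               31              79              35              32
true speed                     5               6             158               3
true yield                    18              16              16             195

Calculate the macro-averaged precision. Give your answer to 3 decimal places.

0.674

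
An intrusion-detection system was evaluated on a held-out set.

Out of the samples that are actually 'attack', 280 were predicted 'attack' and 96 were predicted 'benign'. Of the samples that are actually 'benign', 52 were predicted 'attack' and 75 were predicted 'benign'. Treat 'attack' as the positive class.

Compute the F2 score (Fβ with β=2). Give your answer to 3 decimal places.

0.763

Fβ = (1+β²)·TP / ((1+β²)·TP + β²·FN + FP), with β²=4
= 5·280 / (5·280 + 4·96 + 52) = 0.763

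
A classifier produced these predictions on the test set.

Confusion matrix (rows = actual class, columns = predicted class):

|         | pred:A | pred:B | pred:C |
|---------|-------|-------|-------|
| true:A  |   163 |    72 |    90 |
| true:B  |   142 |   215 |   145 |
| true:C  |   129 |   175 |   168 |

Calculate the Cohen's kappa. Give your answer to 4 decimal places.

Observed agreement pₒ = trace/N = 546/1299 = 0.42032
Expected agreement pₑ = Σ (rowᵢ·colᵢ)/N² = (325·434 + 502·462 + 472·403)/1299² = 0.33376
κ = (pₒ − pₑ)/(1 − pₑ) = (0.42032 − 0.33376)/(1 − 0.33376) = 0.1299

0.1299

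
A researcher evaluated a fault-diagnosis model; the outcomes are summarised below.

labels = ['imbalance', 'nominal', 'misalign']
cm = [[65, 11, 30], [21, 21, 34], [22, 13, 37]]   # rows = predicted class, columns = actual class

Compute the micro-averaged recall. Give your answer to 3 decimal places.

Micro-averaging pools counts across classes: ΣTP=123, ΣFP=131, ΣFN=131.
Micro-recall = TP/(TP+FN) on pooled counts = 0.484 (equals overall accuracy in single-label multiclass).

0.484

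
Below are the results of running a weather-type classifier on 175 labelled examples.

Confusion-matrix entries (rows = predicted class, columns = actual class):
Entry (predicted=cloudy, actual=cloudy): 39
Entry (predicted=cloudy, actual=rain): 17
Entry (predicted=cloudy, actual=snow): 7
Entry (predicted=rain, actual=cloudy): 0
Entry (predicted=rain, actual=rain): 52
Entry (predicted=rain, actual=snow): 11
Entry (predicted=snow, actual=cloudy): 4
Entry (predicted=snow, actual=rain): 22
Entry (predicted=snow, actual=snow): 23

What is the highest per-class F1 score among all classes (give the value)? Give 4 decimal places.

Per-class F1 score (2·TP/(2·TP+FP+FN)):
  cloudy: TP=39, FP=17+7=24, FN=0+4=4 → 78/106 = 0.73585
  rain: TP=52, FP=0+11=11, FN=17+22=39 → 104/154 = 0.67532
  snow: TP=23, FP=4+22=26, FN=7+11=18 → 46/90 = 0.51111
Highest is class 'cloudy' with F1 score = 0.7358.

0.7358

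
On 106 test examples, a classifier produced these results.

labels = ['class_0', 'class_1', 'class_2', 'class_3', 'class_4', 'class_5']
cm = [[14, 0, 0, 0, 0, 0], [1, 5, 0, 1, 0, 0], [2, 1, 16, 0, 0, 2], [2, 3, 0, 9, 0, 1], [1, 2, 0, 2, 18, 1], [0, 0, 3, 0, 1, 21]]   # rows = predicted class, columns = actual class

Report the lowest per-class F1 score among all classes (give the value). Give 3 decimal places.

0.556

Per-class F1 score (2·TP/(2·TP+FP+FN)):
  class_0: TP=14, FP=0+0+0+0+0=0, FN=1+2+2+1+0=6 → 28/34 = 0.8235
  class_1: TP=5, FP=1+0+1+0+0=2, FN=0+1+3+2+0=6 → 10/18 = 0.5556
  class_2: TP=16, FP=2+1+0+0+2=5, FN=0+0+0+0+3=3 → 32/40 = 0.8000
  class_3: TP=9, FP=2+3+0+0+1=6, FN=0+1+0+2+0=3 → 18/27 = 0.6667
  class_4: TP=18, FP=1+2+0+2+1=6, FN=0+0+0+0+1=1 → 36/43 = 0.8372
  class_5: TP=21, FP=0+0+3+0+1=4, FN=0+0+2+1+1=4 → 42/50 = 0.8400
Lowest is class 'class_1' with F1 score = 0.556.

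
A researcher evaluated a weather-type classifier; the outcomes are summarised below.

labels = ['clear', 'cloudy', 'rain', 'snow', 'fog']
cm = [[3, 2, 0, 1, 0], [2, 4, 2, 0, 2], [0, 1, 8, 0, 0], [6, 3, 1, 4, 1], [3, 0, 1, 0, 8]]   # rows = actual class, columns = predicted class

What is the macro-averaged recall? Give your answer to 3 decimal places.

0.544

Per-class recall (TP/(TP+FN)):
  clear: TP=3, FN=2+0+1+0=3 → 3/6 = 0.5000
  cloudy: TP=4, FN=2+2+0+2=6 → 4/10 = 0.4000
  rain: TP=8, FN=0+1+0+0=1 → 8/9 = 0.8889
  snow: TP=4, FN=6+3+1+1=11 → 4/15 = 0.2667
  fog: TP=8, FN=3+0+1+0=4 → 8/12 = 0.6667
Macro-recall = mean = (0.5000 + 0.4000 + 0.8889 + 0.2667 + 0.6667) / 5 = 0.544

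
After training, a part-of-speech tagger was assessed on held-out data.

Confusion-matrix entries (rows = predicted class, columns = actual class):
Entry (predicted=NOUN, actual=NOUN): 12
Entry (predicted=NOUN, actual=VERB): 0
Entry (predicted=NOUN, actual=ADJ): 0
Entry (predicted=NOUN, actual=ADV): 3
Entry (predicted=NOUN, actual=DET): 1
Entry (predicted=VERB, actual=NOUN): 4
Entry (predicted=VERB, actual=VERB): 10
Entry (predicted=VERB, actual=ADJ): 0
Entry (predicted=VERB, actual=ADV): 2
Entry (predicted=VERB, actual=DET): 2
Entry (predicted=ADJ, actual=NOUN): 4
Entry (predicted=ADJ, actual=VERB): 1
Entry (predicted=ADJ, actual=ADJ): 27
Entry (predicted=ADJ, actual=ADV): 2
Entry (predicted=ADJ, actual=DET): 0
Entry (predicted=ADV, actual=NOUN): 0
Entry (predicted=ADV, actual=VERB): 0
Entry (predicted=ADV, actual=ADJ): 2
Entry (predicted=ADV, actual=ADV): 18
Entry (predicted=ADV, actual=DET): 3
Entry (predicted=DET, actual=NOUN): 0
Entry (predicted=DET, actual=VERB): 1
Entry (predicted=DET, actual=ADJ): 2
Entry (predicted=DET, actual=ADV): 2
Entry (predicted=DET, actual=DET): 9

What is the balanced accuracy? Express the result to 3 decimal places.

0.714

Balanced accuracy = mean of per-class recall.
  NOUN: recall = 12/20 = 0.6000
  VERB: recall = 10/12 = 0.8333
  ADJ: recall = 27/31 = 0.8710
  ADV: recall = 18/27 = 0.6667
  DET: recall = 9/15 = 0.6000
Mean = (0.6000 + 0.8333 + 0.8710 + 0.6667 + 0.6000) / 5 = 0.714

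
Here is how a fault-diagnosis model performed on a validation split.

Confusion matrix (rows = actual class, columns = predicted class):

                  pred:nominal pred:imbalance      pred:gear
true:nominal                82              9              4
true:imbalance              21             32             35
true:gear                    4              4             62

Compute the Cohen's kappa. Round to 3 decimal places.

Observed agreement pₒ = trace/N = 176/253 = 0.6957
Expected agreement pₑ = Σ (rowᵢ·colᵢ)/N² = (95·107 + 88·45 + 70·101)/253² = 0.3311
κ = (pₒ − pₑ)/(1 − pₑ) = (0.6957 − 0.3311)/(1 − 0.3311) = 0.545

0.545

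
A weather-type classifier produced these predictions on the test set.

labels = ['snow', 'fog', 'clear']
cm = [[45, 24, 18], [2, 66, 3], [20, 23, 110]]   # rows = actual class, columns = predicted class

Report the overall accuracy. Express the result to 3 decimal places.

0.711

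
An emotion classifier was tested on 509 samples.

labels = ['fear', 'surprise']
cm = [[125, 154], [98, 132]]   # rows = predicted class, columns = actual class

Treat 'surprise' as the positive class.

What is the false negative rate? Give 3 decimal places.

0.538

FNR = FN/(FN+TP) = 154/(154+132) = 0.538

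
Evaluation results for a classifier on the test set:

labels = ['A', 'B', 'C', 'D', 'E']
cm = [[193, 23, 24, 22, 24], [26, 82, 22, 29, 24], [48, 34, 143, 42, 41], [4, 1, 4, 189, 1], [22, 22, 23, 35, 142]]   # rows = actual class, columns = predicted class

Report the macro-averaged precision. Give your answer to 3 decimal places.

Per-class precision (TP/(TP+FP)):
  A: TP=193, FP=26+48+4+22=100 → 193/293 = 0.6587
  B: TP=82, FP=23+34+1+22=80 → 82/162 = 0.5062
  C: TP=143, FP=24+22+4+23=73 → 143/216 = 0.6620
  D: TP=189, FP=22+29+42+35=128 → 189/317 = 0.5962
  E: TP=142, FP=24+24+41+1=90 → 142/232 = 0.6121
Macro-precision = mean = (0.6587 + 0.5062 + 0.6620 + 0.5962 + 0.6121) / 5 = 0.607

0.607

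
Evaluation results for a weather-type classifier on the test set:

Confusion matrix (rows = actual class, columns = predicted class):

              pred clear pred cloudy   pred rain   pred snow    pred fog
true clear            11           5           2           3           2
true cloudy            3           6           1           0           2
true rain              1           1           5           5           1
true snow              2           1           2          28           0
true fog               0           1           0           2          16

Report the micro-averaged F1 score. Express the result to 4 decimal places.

0.6600

Micro-averaging pools counts across classes: ΣTP=66, ΣFP=34, ΣFN=34.
Micro-F1 score = 2·TP/(2·TP+FP+FN) on pooled counts = 0.6600 (equals overall accuracy in single-label multiclass).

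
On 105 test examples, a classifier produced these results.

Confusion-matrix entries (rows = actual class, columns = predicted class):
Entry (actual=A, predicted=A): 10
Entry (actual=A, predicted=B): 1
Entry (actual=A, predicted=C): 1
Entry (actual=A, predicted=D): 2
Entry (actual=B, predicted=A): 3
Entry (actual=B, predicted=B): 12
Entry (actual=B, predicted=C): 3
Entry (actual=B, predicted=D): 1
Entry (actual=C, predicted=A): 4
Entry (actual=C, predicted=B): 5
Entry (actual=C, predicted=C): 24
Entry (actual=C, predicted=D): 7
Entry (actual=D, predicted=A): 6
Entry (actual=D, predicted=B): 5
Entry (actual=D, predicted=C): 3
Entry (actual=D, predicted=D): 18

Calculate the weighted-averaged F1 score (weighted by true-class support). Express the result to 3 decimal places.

0.616

Per-class F1 score (2·TP/(2·TP+FP+FN)):
  A: TP=10, FP=3+4+6=13, FN=1+1+2=4 → 20/37 = 0.5405
  B: TP=12, FP=1+5+5=11, FN=3+3+1=7 → 24/42 = 0.5714
  C: TP=24, FP=1+3+3=7, FN=4+5+7=16 → 48/71 = 0.6761
  D: TP=18, FP=2+1+7=10, FN=6+5+3=14 → 36/60 = 0.6000
Weighted-F1 score = Σ (supportᵢ/N)·F1 scoreᵢ with N=105: (14/105)·0.5405 + (19/105)·0.5714 + (40/105)·0.6761 + (32/105)·0.6000 = 0.616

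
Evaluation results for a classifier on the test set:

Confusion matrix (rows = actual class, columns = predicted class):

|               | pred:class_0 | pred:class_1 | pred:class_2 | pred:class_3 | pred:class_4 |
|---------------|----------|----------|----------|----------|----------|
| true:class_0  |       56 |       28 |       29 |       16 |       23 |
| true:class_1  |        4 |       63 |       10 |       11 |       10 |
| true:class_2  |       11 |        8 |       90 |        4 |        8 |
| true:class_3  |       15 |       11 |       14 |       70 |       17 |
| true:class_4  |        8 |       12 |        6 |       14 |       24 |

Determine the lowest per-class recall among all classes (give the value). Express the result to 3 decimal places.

0.368

Per-class recall (TP/(TP+FN)):
  class_0: TP=56, FN=28+29+16+23=96 → 56/152 = 0.3684
  class_1: TP=63, FN=4+10+11+10=35 → 63/98 = 0.6429
  class_2: TP=90, FN=11+8+4+8=31 → 90/121 = 0.7438
  class_3: TP=70, FN=15+11+14+17=57 → 70/127 = 0.5512
  class_4: TP=24, FN=8+12+6+14=40 → 24/64 = 0.3750
Lowest is class 'class_0' with recall = 0.368.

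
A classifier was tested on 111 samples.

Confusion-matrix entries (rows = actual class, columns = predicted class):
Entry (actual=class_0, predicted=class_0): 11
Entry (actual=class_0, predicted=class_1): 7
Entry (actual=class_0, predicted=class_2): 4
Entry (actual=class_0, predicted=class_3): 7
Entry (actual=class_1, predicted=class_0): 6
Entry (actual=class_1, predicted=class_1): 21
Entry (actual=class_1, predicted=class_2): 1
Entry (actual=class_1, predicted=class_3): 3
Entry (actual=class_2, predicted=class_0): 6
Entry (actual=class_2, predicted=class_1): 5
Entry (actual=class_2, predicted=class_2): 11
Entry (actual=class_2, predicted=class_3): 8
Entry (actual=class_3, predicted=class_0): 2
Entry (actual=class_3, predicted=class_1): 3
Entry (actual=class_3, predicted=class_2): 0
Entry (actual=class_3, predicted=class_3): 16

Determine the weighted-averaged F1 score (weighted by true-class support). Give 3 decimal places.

0.521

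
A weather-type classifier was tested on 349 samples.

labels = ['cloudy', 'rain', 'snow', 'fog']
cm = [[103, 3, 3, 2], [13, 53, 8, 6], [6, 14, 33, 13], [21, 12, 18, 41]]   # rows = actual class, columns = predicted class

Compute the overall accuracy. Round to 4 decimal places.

0.6590

Accuracy = trace / total = (103+53+33+41=230) / 349 = 230/349 = 0.6590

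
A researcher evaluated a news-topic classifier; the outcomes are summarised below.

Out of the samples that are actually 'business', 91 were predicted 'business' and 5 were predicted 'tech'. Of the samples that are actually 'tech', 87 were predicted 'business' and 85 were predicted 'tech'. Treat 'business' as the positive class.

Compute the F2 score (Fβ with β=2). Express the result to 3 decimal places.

0.810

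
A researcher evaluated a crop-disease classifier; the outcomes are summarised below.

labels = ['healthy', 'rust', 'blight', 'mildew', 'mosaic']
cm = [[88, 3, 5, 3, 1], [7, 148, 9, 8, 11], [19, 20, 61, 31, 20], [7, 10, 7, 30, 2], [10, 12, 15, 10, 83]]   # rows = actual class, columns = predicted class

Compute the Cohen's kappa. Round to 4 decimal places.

0.5682

Observed agreement pₒ = trace/N = 410/620 = 0.66129
Expected agreement pₑ = Σ (rowᵢ·colᵢ)/N² = (100·131 + 183·193 + 151·97 + 56·82 + 130·117)/620² = 0.21558
κ = (pₒ − pₑ)/(1 − pₑ) = (0.66129 − 0.21558)/(1 − 0.21558) = 0.5682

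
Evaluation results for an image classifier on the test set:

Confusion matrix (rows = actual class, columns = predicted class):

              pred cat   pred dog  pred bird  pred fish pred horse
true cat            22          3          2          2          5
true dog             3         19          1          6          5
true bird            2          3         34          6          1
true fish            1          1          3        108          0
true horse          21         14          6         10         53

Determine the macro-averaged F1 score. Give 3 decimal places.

Per-class F1 score (2·TP/(2·TP+FP+FN)):
  cat: TP=22, FP=3+2+1+21=27, FN=3+2+2+5=12 → 44/83 = 0.5301
  dog: TP=19, FP=3+3+1+14=21, FN=3+1+6+5=15 → 38/74 = 0.5135
  bird: TP=34, FP=2+1+3+6=12, FN=2+3+6+1=12 → 68/92 = 0.7391
  fish: TP=108, FP=2+6+6+10=24, FN=1+1+3+0=5 → 216/245 = 0.8816
  horse: TP=53, FP=5+5+1+0=11, FN=21+14+6+10=51 → 106/168 = 0.6310
Macro-F1 score = mean = (0.5301 + 0.5135 + 0.7391 + 0.8816 + 0.6310) / 5 = 0.659

0.659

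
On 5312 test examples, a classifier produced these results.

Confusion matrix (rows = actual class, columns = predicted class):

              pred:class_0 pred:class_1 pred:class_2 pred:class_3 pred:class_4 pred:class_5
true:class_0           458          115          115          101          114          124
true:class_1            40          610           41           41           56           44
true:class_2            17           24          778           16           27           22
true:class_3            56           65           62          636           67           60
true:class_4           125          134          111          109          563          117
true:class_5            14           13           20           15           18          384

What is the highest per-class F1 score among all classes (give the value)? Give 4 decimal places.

0.7737

Per-class F1 score (2·TP/(2·TP+FP+FN)):
  class_0: TP=458, FP=40+17+56+125+14=252, FN=115+115+101+114+124=569 → 916/1737 = 0.52735
  class_1: TP=610, FP=115+24+65+134+13=351, FN=40+41+41+56+44=222 → 1220/1793 = 0.68042
  class_2: TP=778, FP=115+41+62+111+20=349, FN=17+24+16+27+22=106 → 1556/2011 = 0.77374
  class_3: TP=636, FP=101+41+16+109+15=282, FN=56+65+62+67+60=310 → 1272/1864 = 0.68240
  class_4: TP=563, FP=114+56+27+67+18=282, FN=125+134+111+109+117=596 → 1126/2004 = 0.56188
  class_5: TP=384, FP=124+44+22+60+117=367, FN=14+13+20+15+18=80 → 768/1215 = 0.63210
Highest is class 'class_2' with F1 score = 0.7737.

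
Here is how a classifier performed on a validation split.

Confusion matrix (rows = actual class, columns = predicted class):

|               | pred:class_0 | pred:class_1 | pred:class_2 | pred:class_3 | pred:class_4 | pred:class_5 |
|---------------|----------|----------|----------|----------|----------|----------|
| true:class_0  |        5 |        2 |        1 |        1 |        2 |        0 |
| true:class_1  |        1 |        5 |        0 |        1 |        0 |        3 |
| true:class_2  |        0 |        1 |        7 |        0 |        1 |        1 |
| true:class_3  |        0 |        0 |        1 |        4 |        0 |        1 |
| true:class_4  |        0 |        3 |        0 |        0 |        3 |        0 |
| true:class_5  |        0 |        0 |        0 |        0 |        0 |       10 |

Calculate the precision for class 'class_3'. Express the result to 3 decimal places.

0.667

precision = TP/(TP+FP).
class_3: TP=4, FP=1+1+0+0+0=2 → 4/6 = 0.6667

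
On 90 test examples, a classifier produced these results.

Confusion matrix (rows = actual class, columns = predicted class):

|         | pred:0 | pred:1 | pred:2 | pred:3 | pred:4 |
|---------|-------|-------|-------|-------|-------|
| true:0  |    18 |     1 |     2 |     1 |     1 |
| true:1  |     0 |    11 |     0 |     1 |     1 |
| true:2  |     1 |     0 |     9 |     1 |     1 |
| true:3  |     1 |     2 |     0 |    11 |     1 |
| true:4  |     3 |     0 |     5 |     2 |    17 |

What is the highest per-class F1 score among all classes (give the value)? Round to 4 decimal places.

0.8148

Per-class F1 score (2·TP/(2·TP+FP+FN)):
  0: TP=18, FP=0+1+1+3=5, FN=1+2+1+1=5 → 36/46 = 0.78261
  1: TP=11, FP=1+0+2+0=3, FN=0+0+1+1=2 → 22/27 = 0.81481
  2: TP=9, FP=2+0+0+5=7, FN=1+0+1+1=3 → 18/28 = 0.64286
  3: TP=11, FP=1+1+1+2=5, FN=1+2+0+1=4 → 22/31 = 0.70968
  4: TP=17, FP=1+1+1+1=4, FN=3+0+5+2=10 → 34/48 = 0.70833
Highest is class '1' with F1 score = 0.8148.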